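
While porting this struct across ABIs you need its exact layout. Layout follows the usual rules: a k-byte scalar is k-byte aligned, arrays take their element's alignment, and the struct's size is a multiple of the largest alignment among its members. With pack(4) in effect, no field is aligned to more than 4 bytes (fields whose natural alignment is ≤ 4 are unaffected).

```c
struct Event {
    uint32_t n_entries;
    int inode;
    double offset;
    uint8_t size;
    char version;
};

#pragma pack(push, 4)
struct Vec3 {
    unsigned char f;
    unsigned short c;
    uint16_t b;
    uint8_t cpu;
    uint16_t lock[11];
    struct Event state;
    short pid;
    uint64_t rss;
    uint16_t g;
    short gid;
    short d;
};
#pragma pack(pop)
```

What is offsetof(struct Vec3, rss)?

Event: n_entries at 0 (size 4, align 4) → ends 4; inode at 4 (size 4, align 4) → ends 8; offset at 8 (size 8, align 8) → ends 16; size at 16 (size 1, align 1) → ends 17; version at 17 (size 1, align 1) → ends 18; tail pad 6 to reach multiple of 8; total 24 bytes, alignment 8
f at 0 (size 1, align 1) → ends 1
pad 1 to align 2 for c
c at 2 (size 2, align 2) → ends 4
b at 4 (size 2, align 2) → ends 6
cpu at 6 (size 1, align 1) → ends 7
pad 1 to align 2 for lock
lock at 8 (size 22, align 2) → ends 30
pad 2 to align 4 for state
state at 32 (size 24, align 4) → ends 56
pid at 56 (size 2, align 2) → ends 58
pad 2 to align 4 for rss
rss at 60 (size 8, align 4) → ends 68

60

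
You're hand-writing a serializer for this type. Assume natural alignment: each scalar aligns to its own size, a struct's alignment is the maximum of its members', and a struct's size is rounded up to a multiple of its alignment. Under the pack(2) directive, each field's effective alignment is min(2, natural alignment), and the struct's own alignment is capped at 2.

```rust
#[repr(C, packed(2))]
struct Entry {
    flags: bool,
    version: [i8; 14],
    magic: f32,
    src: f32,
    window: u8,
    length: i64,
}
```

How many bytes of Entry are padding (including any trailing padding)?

0..1  flags  (1B, 1-aligned)
1..15  version  (14B, 1-aligned)
15..16  -- padding (1B)
16..20  magic  (4B, 2-aligned)
20..24  src  (4B, 2-aligned)
24..25  window  (1B, 1-aligned)
25..26  -- padding (1B)
26..34  length  (8B, 2-aligned)
sizeof = 34, alignof = 2
data bytes 32, size 34 → padding 2

2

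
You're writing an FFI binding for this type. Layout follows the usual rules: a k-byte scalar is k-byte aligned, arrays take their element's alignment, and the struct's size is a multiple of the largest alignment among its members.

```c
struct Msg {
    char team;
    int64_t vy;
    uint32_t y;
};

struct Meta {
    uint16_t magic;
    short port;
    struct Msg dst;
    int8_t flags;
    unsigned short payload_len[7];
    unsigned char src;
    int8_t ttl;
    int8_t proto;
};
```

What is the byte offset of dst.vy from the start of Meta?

16

Msg: 0..1  team  (1B, 1-aligned); 1..8  -- padding (7B); 8..16  vy  (8B, 8-aligned); 16..20  y  (4B, 4-aligned); 20..24  -- tail padding (4B); sizeof = 24, alignof = 8
0..2  magic  (2B, 2-aligned)
2..4  port  (2B, 2-aligned)
4..8  -- padding (4B)
8..32  dst  (24B, 8-aligned)
within Msg: vy at 8
8 + 8 = 16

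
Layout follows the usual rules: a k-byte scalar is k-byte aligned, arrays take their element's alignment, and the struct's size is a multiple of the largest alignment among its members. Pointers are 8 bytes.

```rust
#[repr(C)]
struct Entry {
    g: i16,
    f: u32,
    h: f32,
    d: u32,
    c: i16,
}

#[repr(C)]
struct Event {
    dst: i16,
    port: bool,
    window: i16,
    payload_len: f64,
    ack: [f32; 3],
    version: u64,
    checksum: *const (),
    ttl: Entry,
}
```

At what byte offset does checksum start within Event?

Entry: 0..2  g  (2B, 2-aligned); 2..4  -- padding (2B); 4..8  f  (4B, 4-aligned); 8..12  h  (4B, 4-aligned); 12..16  d  (4B, 4-aligned); 16..18  c  (2B, 2-aligned); 18..20  -- tail padding (2B); sizeof = 20, alignof = 4
0..2  dst  (2B, 2-aligned)
2..3  port  (1B, 1-aligned)
3..4  -- padding (1B)
4..6  window  (2B, 2-aligned)
6..8  -- padding (2B)
8..16  payload_len  (8B, 8-aligned)
16..28  ack  (12B, 4-aligned)
28..32  -- padding (4B)
32..40  version  (8B, 8-aligned)
40..48  checksum  (8B, 8-aligned)

40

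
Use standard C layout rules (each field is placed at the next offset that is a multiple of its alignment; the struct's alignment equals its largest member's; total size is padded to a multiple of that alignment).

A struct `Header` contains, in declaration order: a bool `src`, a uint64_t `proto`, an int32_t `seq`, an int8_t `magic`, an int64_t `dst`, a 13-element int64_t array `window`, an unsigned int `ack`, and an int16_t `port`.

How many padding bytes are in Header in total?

@0: src [1B, align 1] → 1
+7 pad (align 8)
@8: proto [8B, align 8] → 16
@16: seq [4B, align 4] → 20
@20: magic [1B, align 1] → 21
+3 pad (align 8)
@24: dst [8B, align 8] → 32
@32: window [104B, align 8] → 136
@136: ack [4B, align 4] → 140
@140: port [2B, align 2] → 142
+2 tail pad (align 8)
size 144, align 8
data bytes 132, size 144 → padding 12

12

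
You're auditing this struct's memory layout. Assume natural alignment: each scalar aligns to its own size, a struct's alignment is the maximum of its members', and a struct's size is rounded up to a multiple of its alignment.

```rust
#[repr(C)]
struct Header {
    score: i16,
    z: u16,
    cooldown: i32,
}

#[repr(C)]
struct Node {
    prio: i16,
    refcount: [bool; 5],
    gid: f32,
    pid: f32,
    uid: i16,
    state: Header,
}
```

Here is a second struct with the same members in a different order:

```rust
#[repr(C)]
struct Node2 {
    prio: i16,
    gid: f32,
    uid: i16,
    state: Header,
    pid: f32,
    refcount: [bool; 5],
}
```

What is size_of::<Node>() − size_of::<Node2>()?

-4

Header: 0..2  score  (2B, 2-aligned); 2..4  z  (2B, 2-aligned); 4..8  cooldown  (4B, 4-aligned); sizeof = 8, alignof = 4
0..2  prio  (2B, 2-aligned)
2..7  refcount  (5B, 1-aligned)
7..8  -- padding (1B)
8..12  gid  (4B, 4-aligned)
12..16  pid  (4B, 4-aligned)
16..18  uid  (2B, 2-aligned)
18..20  -- padding (2B)
20..28  state  (8B, 4-aligned)
sizeof = 28, alignof = 4
— Node2 —
0..2  prio  (2B, 2-aligned)
2..4  -- padding (2B)
4..8  gid  (4B, 4-aligned)
8..10  uid  (2B, 2-aligned)
10..12  -- padding (2B)
12..20  state  (8B, 4-aligned)
20..24  pid  (4B, 4-aligned)
24..29  refcount  (5B, 1-aligned)
29..32  -- tail padding (3B)
sizeof = 32, alignof = 4
28 − 32 = -4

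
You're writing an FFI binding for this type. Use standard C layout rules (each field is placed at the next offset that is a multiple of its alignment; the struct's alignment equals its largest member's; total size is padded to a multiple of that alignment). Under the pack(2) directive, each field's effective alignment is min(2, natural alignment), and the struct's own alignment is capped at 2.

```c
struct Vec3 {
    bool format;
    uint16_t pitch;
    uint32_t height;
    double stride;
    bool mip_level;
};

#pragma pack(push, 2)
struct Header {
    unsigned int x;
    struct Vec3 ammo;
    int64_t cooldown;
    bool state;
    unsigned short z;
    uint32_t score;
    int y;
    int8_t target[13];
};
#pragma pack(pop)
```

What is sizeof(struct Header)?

Vec3: @0: format [1B, align 1] → 1; +1 pad (align 2); @2: pitch [2B, align 2] → 4; @4: height [4B, align 4] → 8; @8: stride [8B, align 8] → 16; @16: mip_level [1B, align 1] → 17; +7 tail pad (align 8); size 24, align 8
@0: x [4B, align 2] → 4
@4: ammo [24B, align 2] → 28
@28: cooldown [8B, align 2] → 36
@36: state [1B, align 1] → 37
+1 pad (align 2)
@38: z [2B, align 2] → 40
@40: score [4B, align 2] → 44
@44: y [4B, align 2] → 48
@48: target [13B, align 1] → 61
+1 tail pad (align 2)
size 62, align 2

62 bytes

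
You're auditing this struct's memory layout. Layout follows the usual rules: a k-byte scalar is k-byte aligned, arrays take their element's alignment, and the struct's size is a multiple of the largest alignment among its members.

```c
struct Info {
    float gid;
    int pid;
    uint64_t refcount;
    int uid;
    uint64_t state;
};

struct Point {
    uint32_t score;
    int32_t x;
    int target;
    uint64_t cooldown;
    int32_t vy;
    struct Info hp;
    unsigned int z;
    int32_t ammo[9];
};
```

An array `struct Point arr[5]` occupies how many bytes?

Info: @0: gid [4B, align 4] → 4; @4: pid [4B, align 4] → 8; @8: refcount [8B, align 8] → 16; @16: uid [4B, align 4] → 20; +4 pad (align 8); @24: state [8B, align 8] → 32; size 32, align 8
@0: score [4B, align 4] → 4
@4: x [4B, align 4] → 8
@8: target [4B, align 4] → 12
+4 pad (align 8)
@16: cooldown [8B, align 8] → 24
@24: vy [4B, align 4] → 28
+4 pad (align 8)
@32: hp [32B, align 8] → 64
@64: z [4B, align 4] → 68
@68: ammo [36B, align 4] → 104
size 104, align 8
array of 5: 5 × 104 = 520

520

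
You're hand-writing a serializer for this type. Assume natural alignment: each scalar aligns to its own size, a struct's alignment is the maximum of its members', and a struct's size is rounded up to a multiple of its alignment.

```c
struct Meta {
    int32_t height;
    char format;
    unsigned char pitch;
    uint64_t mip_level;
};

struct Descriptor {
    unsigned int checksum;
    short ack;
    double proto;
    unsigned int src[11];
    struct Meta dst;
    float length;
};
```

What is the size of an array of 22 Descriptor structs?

1936

Meta: 0..4  height  (4B, 4-aligned); 4..5  format  (1B, 1-aligned); 5..6  pitch  (1B, 1-aligned); 6..8  -- padding (2B); 8..16  mip_level  (8B, 8-aligned); sizeof = 16, alignof = 8
0..4  checksum  (4B, 4-aligned)
4..6  ack  (2B, 2-aligned)
6..8  -- padding (2B)
8..16  proto  (8B, 8-aligned)
16..60  src  (44B, 4-aligned)
60..64  -- padding (4B)
64..80  dst  (16B, 8-aligned)
80..84  length  (4B, 4-aligned)
84..88  -- tail padding (4B)
sizeof = 88, alignof = 8
array of 22: 22 × 88 = 1936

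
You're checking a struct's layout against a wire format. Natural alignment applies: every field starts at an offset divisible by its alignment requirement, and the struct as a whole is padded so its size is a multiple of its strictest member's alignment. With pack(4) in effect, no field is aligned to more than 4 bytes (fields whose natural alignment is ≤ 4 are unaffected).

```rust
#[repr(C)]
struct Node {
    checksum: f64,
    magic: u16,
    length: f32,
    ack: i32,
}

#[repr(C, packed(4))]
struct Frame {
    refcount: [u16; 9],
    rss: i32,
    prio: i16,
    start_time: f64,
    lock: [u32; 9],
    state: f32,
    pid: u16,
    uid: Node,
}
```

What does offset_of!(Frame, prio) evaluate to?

24

Node: 0..8  checksum  (8B, 8-aligned); 8..10  magic  (2B, 2-aligned); 10..12  -- padding (2B); 12..16  length  (4B, 4-aligned); 16..20  ack  (4B, 4-aligned); 20..24  -- tail padding (4B); sizeof = 24, alignof = 8
0..18  refcount  (18B, 2-aligned)
18..20  -- padding (2B)
20..24  rss  (4B, 4-aligned)
24..26  prio  (2B, 2-aligned)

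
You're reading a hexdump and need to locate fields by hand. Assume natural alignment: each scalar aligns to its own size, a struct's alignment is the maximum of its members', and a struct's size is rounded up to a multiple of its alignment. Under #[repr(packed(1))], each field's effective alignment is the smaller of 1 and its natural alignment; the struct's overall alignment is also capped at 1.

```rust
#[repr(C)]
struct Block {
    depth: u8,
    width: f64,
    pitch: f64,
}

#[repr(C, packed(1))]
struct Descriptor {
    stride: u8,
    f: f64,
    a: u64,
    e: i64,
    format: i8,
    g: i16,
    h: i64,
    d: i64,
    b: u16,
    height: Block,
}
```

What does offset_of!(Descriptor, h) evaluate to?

28

Block: @0: depth [1B, align 1] → 1; +7 pad (align 8); @8: width [8B, align 8] → 16; @16: pitch [8B, align 8] → 24; size 24, align 8
@0: stride [1B, align 1] → 1
@1: f [8B, align 1] → 9
@9: a [8B, align 1] → 17
@17: e [8B, align 1] → 25
@25: format [1B, align 1] → 26
@26: g [2B, align 1] → 28
@28: h [8B, align 1] → 36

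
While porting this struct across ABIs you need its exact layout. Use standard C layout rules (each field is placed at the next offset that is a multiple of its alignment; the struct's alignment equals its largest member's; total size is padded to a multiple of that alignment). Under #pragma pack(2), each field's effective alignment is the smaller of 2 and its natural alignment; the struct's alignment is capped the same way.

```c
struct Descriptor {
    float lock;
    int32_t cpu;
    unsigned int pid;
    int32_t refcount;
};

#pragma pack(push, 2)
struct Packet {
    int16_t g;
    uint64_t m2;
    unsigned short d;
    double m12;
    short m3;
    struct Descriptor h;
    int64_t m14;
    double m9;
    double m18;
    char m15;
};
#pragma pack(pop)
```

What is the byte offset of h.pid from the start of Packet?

30

Descriptor: 0..4  lock  (4B, 4-aligned); 4..8  cpu  (4B, 4-aligned); 8..12  pid  (4B, 4-aligned); 12..16  refcount  (4B, 4-aligned); sizeof = 16, alignof = 4
0..2  g  (2B, 2-aligned)
2..10  m2  (8B, 2-aligned)
10..12  d  (2B, 2-aligned)
12..20  m12  (8B, 2-aligned)
20..22  m3  (2B, 2-aligned)
22..38  h  (16B, 2-aligned)
within Descriptor: pid at 8
22 + 8 = 30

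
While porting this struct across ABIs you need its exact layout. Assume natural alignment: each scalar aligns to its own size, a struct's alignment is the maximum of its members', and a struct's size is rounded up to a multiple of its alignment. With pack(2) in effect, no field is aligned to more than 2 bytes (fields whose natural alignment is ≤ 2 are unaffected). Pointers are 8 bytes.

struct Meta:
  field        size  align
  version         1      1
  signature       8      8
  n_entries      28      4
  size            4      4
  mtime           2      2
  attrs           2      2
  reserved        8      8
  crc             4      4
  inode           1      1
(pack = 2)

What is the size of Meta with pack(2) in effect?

@0: version [1B, align 1] → 1
+1 pad (align 2)
@2: signature [8B, align 2] → 10
@10: n_entries [28B, align 2] → 38
@38: size [4B, align 2] → 42
@42: mtime [2B, align 2] → 44
@44: attrs [2B, align 2] → 46
@46: reserved [8B, align 2] → 54
@54: crc [4B, align 2] → 58
@58: inode [1B, align 1] → 59
+1 tail pad (align 2)
size 60, align 2

60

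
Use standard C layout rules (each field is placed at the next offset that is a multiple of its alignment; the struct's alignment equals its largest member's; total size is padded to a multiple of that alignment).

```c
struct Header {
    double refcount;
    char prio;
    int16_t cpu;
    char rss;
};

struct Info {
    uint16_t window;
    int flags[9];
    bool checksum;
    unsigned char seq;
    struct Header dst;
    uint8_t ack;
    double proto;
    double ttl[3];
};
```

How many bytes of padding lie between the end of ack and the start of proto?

Header: refcount at 0 (size 8, align 8) → ends 8; prio at 8 (size 1, align 1) → ends 9; pad 1 to align 2 for cpu; cpu at 10 (size 2, align 2) → ends 12; rss at 12 (size 1, align 1) → ends 13; tail pad 3 to reach multiple of 8; total 16 bytes, alignment 8
window at 0 (size 2, align 2) → ends 2
pad 2 to align 4 for flags
flags at 4 (size 36, align 4) → ends 40
checksum at 40 (size 1, align 1) → ends 41
seq at 41 (size 1, align 1) → ends 42
pad 6 to align 8 for dst
dst at 48 (size 16, align 8) → ends 64
ack at 64 (size 1, align 1) → ends 65
pad 7 to align 8 for proto
proto at 72 (size 8, align 8) → ends 80

7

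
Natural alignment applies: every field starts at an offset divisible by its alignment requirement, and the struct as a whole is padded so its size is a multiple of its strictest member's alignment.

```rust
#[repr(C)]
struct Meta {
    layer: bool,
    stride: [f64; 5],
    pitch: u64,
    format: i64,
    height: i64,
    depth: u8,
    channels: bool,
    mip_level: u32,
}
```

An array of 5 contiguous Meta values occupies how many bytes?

400

0..1  layer  (1B, 1-aligned)
1..8  -- padding (7B)
8..48  stride  (40B, 8-aligned)
48..56  pitch  (8B, 8-aligned)
56..64  format  (8B, 8-aligned)
64..72  height  (8B, 8-aligned)
72..73  depth  (1B, 1-aligned)
73..74  channels  (1B, 1-aligned)
74..76  -- padding (2B)
76..80  mip_level  (4B, 4-aligned)
sizeof = 80, alignof = 8
array of 5: 5 × 80 = 400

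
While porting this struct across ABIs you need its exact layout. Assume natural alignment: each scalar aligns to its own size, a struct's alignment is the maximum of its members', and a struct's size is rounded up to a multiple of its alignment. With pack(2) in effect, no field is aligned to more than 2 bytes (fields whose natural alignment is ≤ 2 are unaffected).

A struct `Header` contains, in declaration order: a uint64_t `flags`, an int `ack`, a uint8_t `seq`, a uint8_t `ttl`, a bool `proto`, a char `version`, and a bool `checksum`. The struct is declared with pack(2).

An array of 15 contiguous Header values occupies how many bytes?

270

@0: flags [8B, align 2] → 8
@8: ack [4B, align 2] → 12
@12: seq [1B, align 1] → 13
@13: ttl [1B, align 1] → 14
@14: proto [1B, align 1] → 15
@15: version [1B, align 1] → 16
@16: checksum [1B, align 1] → 17
+1 tail pad (align 2)
size 18, align 2
array of 15: 15 × 18 = 270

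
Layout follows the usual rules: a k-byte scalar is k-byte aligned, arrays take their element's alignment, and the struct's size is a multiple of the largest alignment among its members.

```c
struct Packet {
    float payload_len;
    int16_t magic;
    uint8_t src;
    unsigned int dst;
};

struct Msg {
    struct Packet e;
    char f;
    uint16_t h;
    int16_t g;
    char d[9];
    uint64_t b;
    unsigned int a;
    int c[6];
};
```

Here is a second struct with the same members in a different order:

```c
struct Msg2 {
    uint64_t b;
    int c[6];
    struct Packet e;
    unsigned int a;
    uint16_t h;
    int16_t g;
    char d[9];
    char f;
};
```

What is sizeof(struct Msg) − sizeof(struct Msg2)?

8

Packet: @0: payload_len [4B, align 4] → 4; @4: magic [2B, align 2] → 6; @6: src [1B, align 1] → 7; +1 pad (align 4); @8: dst [4B, align 4] → 12; size 12, align 4
@0: e [12B, align 4] → 12
@12: f [1B, align 1] → 13
+1 pad (align 2)
@14: h [2B, align 2] → 16
@16: g [2B, align 2] → 18
@18: d [9B, align 1] → 27
+5 pad (align 8)
@32: b [8B, align 8] → 40
@40: a [4B, align 4] → 44
@44: c [24B, align 4] → 68
+4 tail pad (align 8)
size 72, align 8
— Msg2 —
@0: b [8B, align 8] → 8
@8: c [24B, align 4] → 32
@32: e [12B, align 4] → 44
@44: a [4B, align 4] → 48
@48: h [2B, align 2] → 50
@50: g [2B, align 2] → 52
@52: d [9B, align 1] → 61
@61: f [1B, align 1] → 62
+2 tail pad (align 8)
size 64, align 8
72 − 64 = 8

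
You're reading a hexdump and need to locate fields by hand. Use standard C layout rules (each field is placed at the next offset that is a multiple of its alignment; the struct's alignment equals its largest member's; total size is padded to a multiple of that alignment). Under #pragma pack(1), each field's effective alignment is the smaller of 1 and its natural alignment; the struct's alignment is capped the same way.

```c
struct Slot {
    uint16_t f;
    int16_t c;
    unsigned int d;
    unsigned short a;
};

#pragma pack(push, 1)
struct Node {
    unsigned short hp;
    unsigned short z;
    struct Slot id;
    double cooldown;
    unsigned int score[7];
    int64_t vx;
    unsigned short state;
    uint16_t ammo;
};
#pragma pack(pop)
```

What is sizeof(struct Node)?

Slot: @0: f [2B, align 2] → 2; @2: c [2B, align 2] → 4; @4: d [4B, align 4] → 8; @8: a [2B, align 2] → 10; +2 tail pad (align 4); size 12, align 4
@0: hp [2B, align 1] → 2
@2: z [2B, align 1] → 4
@4: id [12B, align 1] → 16
@16: cooldown [8B, align 1] → 24
@24: score [28B, align 1] → 52
@52: vx [8B, align 1] → 60
@60: state [2B, align 1] → 62
@62: ammo [2B, align 1] → 64
size 64, align 1

64 bytes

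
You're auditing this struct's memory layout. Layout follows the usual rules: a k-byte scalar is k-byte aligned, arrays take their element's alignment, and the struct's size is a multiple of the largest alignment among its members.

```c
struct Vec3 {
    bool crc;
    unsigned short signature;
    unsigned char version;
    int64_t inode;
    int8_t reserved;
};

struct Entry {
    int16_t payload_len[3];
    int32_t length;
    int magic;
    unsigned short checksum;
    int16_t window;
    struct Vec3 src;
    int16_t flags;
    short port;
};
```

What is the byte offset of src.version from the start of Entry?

28

Vec3: crc at 0 (size 1, align 1) → ends 1; pad 1 to align 2 for signature; signature at 2 (size 2, align 2) → ends 4; version at 4 (size 1, align 1) → ends 5; pad 3 to align 8 for inode; inode at 8 (size 8, align 8) → ends 16; reserved at 16 (size 1, align 1) → ends 17; tail pad 7 to reach multiple of 8; total 24 bytes, alignment 8
payload_len at 0 (size 6, align 2) → ends 6
pad 2 to align 4 for length
length at 8 (size 4, align 4) → ends 12
magic at 12 (size 4, align 4) → ends 16
checksum at 16 (size 2, align 2) → ends 18
window at 18 (size 2, align 2) → ends 20
pad 4 to align 8 for src
src at 24 (size 24, align 8) → ends 48
within Vec3: version at 4
24 + 4 = 28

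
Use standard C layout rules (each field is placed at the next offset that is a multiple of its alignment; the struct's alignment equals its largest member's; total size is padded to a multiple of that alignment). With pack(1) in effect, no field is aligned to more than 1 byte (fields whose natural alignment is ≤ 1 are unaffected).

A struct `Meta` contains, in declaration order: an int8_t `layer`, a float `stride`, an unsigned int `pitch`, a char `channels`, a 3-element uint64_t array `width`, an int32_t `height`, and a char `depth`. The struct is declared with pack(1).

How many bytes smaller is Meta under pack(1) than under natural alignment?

natural layout:
  layer at 0 (size 1, align 1) → ends 1
  pad 3 to align 4 for stride
  stride at 4 (size 4, align 4) → ends 8
  pitch at 8 (size 4, align 4) → ends 12
  channels at 12 (size 1, align 1) → ends 13
  pad 3 to align 8 for width
  width at 16 (size 24, align 8) → ends 40
  height at 40 (size 4, align 4) → ends 44
  depth at 44 (size 1, align 1) → ends 45
  tail pad 3 to reach multiple of 8
  total 48 bytes, alignment 8
packed(1) layout:
  layer at 0 (size 1, align 1) → ends 1
  stride at 1 (size 4, align 1) → ends 5
  pitch at 5 (size 4, align 1) → ends 9
  channels at 9 (size 1, align 1) → ends 10
  width at 10 (size 24, align 1) → ends 34
  height at 34 (size 4, align 1) → ends 38
  depth at 38 (size 1, align 1) → ends 39
  total 39 bytes, alignment 1
48 − 39 = 9

9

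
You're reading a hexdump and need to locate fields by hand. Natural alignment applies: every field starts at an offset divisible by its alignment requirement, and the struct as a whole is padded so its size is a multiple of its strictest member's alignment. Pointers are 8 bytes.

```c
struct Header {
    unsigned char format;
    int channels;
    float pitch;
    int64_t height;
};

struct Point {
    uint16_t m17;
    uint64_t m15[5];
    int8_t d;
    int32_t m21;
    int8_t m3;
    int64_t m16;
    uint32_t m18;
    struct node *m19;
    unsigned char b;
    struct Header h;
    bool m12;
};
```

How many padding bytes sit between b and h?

7

Header: @0: format [1B, align 1] → 1; +3 pad (align 4); @4: channels [4B, align 4] → 8; @8: pitch [4B, align 4] → 12; +4 pad (align 8); @16: height [8B, align 8] → 24; size 24, align 8
@0: m17 [2B, align 2] → 2
+6 pad (align 8)
@8: m15 [40B, align 8] → 48
@48: d [1B, align 1] → 49
+3 pad (align 4)
@52: m21 [4B, align 4] → 56
@56: m3 [1B, align 1] → 57
+7 pad (align 8)
@64: m16 [8B, align 8] → 72
@72: m18 [4B, align 4] → 76
+4 pad (align 8)
@80: m19 [8B, align 8] → 88
@88: b [1B, align 1] → 89
+7 pad (align 8)
@96: h [24B, align 8] → 120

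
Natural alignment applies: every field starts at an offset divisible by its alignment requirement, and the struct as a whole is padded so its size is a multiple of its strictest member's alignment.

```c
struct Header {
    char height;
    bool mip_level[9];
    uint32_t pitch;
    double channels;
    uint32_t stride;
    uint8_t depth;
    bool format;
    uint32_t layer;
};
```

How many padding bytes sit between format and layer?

@0: height [1B, align 1] → 1
@1: mip_level [9B, align 1] → 10
+2 pad (align 4)
@12: pitch [4B, align 4] → 16
@16: channels [8B, align 8] → 24
@24: stride [4B, align 4] → 28
@28: depth [1B, align 1] → 29
@29: format [1B, align 1] → 30
+2 pad (align 4)
@32: layer [4B, align 4] → 36

2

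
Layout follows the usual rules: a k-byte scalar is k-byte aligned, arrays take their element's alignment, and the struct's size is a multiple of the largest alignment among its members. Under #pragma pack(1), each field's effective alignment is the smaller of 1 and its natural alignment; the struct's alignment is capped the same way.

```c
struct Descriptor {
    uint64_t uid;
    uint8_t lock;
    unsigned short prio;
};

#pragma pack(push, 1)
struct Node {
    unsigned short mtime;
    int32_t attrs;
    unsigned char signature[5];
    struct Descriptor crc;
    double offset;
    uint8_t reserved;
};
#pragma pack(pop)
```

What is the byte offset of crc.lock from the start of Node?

19

Descriptor: @0: uid [8B, align 8] → 8; @8: lock [1B, align 1] → 9; +1 pad (align 2); @10: prio [2B, align 2] → 12; +4 tail pad (align 8); size 16, align 8
@0: mtime [2B, align 1] → 2
@2: attrs [4B, align 1] → 6
@6: signature [5B, align 1] → 11
@11: crc [16B, align 1] → 27
within Descriptor: lock at 8
11 + 8 = 19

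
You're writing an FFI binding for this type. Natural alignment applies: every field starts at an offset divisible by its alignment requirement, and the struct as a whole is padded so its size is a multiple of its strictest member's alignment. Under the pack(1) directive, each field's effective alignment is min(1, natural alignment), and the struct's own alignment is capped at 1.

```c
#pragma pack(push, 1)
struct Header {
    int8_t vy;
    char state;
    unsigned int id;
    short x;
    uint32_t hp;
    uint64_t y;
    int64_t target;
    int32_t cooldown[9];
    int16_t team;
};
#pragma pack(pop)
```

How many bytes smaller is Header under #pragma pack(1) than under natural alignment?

6

natural layout:
  vy at 0 (size 1, align 1) → ends 1
  state at 1 (size 1, align 1) → ends 2
  pad 2 to align 4 for id
  id at 4 (size 4, align 4) → ends 8
  x at 8 (size 2, align 2) → ends 10
  pad 2 to align 4 for hp
  hp at 12 (size 4, align 4) → ends 16
  y at 16 (size 8, align 8) → ends 24
  target at 24 (size 8, align 8) → ends 32
  cooldown at 32 (size 36, align 4) → ends 68
  team at 68 (size 2, align 2) → ends 70
  tail pad 2 to reach multiple of 8
  total 72 bytes, alignment 8
packed(1) layout:
  vy at 0 (size 1, align 1) → ends 1
  state at 1 (size 1, align 1) → ends 2
  id at 2 (size 4, align 1) → ends 6
  x at 6 (size 2, align 1) → ends 8
  hp at 8 (size 4, align 1) → ends 12
  y at 12 (size 8, align 1) → ends 20
  target at 20 (size 8, align 1) → ends 28
  cooldown at 28 (size 36, align 1) → ends 64
  team at 64 (size 2, align 1) → ends 66
  total 66 bytes, alignment 1
72 − 66 = 6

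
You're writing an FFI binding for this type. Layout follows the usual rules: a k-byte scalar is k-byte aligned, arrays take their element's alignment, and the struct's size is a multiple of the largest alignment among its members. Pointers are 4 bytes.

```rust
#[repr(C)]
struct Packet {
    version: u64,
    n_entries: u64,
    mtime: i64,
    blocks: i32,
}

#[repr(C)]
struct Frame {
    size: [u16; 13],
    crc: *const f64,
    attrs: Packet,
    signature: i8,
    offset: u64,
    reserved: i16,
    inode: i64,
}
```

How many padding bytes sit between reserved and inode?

6

Packet: 0..8  version  (8B, 8-aligned); 8..16  n_entries  (8B, 8-aligned); 16..24  mtime  (8B, 8-aligned); 24..28  blocks  (4B, 4-aligned); 28..32  -- tail padding (4B); sizeof = 32, alignof = 8
0..26  size  (26B, 2-aligned)
26..28  -- padding (2B)
28..32  crc  (4B, 4-aligned)
32..64  attrs  (32B, 8-aligned)
64..65  signature  (1B, 1-aligned)
65..72  -- padding (7B)
72..80  offset  (8B, 8-aligned)
80..82  reserved  (2B, 2-aligned)
82..88  -- padding (6B)
88..96  inode  (8B, 8-aligned)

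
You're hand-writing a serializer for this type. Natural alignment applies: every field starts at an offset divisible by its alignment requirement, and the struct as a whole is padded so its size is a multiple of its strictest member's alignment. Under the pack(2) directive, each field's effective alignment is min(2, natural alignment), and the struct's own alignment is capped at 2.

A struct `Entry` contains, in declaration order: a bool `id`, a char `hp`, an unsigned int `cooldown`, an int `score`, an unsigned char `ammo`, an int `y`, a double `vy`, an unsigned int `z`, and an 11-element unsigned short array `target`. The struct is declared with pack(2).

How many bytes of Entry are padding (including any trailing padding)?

@0: id [1B, align 1] → 1
@1: hp [1B, align 1] → 2
@2: cooldown [4B, align 2] → 6
@6: score [4B, align 2] → 10
@10: ammo [1B, align 1] → 11
+1 pad (align 2)
@12: y [4B, align 2] → 16
@16: vy [8B, align 2] → 24
@24: z [4B, align 2] → 28
@28: target [22B, align 2] → 50
size 50, align 2
data bytes 49, size 50 → padding 1

1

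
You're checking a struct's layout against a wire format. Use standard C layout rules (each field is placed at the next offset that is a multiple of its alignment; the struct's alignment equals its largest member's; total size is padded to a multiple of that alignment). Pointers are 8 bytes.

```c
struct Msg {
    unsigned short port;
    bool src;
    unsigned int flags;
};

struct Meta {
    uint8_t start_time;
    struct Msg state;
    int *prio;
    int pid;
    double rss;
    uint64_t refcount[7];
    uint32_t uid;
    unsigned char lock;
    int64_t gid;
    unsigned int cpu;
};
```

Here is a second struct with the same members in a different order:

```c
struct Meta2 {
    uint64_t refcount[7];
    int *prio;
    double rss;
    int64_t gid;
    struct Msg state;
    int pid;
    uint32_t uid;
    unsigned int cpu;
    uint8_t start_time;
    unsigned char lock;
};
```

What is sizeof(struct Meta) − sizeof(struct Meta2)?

16

Msg: 0..2  port  (2B, 2-aligned); 2..3  src  (1B, 1-aligned); 3..4  -- padding (1B); 4..8  flags  (4B, 4-aligned); sizeof = 8, alignof = 4
0..1  start_time  (1B, 1-aligned)
1..4  -- padding (3B)
4..12  state  (8B, 4-aligned)
12..16  -- padding (4B)
16..24  prio  (8B, 8-aligned)
24..28  pid  (4B, 4-aligned)
28..32  -- padding (4B)
32..40  rss  (8B, 8-aligned)
40..96  refcount  (56B, 8-aligned)
96..100  uid  (4B, 4-aligned)
100..101  lock  (1B, 1-aligned)
101..104  -- padding (3B)
104..112  gid  (8B, 8-aligned)
112..116  cpu  (4B, 4-aligned)
116..120  -- tail padding (4B)
sizeof = 120, alignof = 8
— Meta2 —
0..56  refcount  (56B, 8-aligned)
56..64  prio  (8B, 8-aligned)
64..72  rss  (8B, 8-aligned)
72..80  gid  (8B, 8-aligned)
80..88  state  (8B, 4-aligned)
88..92  pid  (4B, 4-aligned)
92..96  uid  (4B, 4-aligned)
96..100  cpu  (4B, 4-aligned)
100..101  start_time  (1B, 1-aligned)
101..102  lock  (1B, 1-aligned)
102..104  -- tail padding (2B)
sizeof = 104, alignof = 8
120 − 104 = 16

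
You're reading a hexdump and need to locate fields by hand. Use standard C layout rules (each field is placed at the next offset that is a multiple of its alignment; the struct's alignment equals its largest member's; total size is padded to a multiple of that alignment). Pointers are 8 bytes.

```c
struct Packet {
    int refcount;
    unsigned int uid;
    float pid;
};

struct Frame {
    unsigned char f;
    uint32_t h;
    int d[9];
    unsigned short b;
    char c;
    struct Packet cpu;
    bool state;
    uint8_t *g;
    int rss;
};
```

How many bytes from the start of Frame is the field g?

64

Packet: 0..4  refcount  (4B, 4-aligned); 4..8  uid  (4B, 4-aligned); 8..12  pid  (4B, 4-aligned); sizeof = 12, alignof = 4
0..1  f  (1B, 1-aligned)
1..4  -- padding (3B)
4..8  h  (4B, 4-aligned)
8..44  d  (36B, 4-aligned)
44..46  b  (2B, 2-aligned)
46..47  c  (1B, 1-aligned)
47..48  -- padding (1B)
48..60  cpu  (12B, 4-aligned)
60..61  state  (1B, 1-aligned)
61..64  -- padding (3B)
64..72  g  (8B, 8-aligned)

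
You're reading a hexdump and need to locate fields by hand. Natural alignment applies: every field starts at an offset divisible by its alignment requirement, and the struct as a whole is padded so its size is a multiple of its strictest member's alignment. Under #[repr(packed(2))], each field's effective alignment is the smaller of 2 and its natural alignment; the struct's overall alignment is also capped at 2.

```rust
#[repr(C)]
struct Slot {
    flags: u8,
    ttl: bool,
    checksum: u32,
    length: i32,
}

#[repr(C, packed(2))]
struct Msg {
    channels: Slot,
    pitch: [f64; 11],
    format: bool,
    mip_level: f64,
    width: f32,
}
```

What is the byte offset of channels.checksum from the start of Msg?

Slot: @0: flags [1B, align 1] → 1; @1: ttl [1B, align 1] → 2; +2 pad (align 4); @4: checksum [4B, align 4] → 8; @8: length [4B, align 4] → 12; size 12, align 4
@0: channels [12B, align 2] → 12
within Slot: checksum at 4
0 + 4 = 4

4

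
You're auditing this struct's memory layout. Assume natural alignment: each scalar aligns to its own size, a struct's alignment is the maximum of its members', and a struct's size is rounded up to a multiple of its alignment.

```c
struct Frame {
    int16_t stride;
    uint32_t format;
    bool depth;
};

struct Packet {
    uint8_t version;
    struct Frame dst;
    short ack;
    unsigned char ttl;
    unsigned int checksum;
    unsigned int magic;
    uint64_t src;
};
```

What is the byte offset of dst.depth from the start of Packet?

12

Frame: stride at 0 (size 2, align 2) → ends 2; pad 2 to align 4 for format; format at 4 (size 4, align 4) → ends 8; depth at 8 (size 1, align 1) → ends 9; tail pad 3 to reach multiple of 4; total 12 bytes, alignment 4
version at 0 (size 1, align 1) → ends 1
pad 3 to align 4 for dst
dst at 4 (size 12, align 4) → ends 16
within Frame: depth at 8
4 + 8 = 12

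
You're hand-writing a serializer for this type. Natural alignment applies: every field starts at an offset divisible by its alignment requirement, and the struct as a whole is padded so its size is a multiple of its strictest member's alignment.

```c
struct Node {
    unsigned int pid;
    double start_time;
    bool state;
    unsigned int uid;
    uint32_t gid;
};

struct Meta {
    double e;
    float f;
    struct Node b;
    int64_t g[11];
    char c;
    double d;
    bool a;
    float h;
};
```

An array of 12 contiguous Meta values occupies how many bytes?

1920

Node: @0: pid [4B, align 4] → 4; +4 pad (align 8); @8: start_time [8B, align 8] → 16; @16: state [1B, align 1] → 17; +3 pad (align 4); @20: uid [4B, align 4] → 24; @24: gid [4B, align 4] → 28; +4 tail pad (align 8); size 32, align 8
@0: e [8B, align 8] → 8
@8: f [4B, align 4] → 12
+4 pad (align 8)
@16: b [32B, align 8] → 48
@48: g [88B, align 8] → 136
@136: c [1B, align 1] → 137
+7 pad (align 8)
@144: d [8B, align 8] → 152
@152: a [1B, align 1] → 153
+3 pad (align 4)
@156: h [4B, align 4] → 160
size 160, align 8
array of 12: 12 × 160 = 1920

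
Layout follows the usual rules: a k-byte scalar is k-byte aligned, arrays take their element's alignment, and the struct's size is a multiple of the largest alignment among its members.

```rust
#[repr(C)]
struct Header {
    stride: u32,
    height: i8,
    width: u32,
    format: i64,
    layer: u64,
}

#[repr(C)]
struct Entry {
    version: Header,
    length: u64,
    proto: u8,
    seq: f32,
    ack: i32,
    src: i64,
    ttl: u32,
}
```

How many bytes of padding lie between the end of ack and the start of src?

Header: stride at 0 (size 4, align 4) → ends 4; height at 4 (size 1, align 1) → ends 5; pad 3 to align 4 for width; width at 8 (size 4, align 4) → ends 12; pad 4 to align 8 for format; format at 16 (size 8, align 8) → ends 24; layer at 24 (size 8, align 8) → ends 32; total 32 bytes, alignment 8
version at 0 (size 32, align 8) → ends 32
length at 32 (size 8, align 8) → ends 40
proto at 40 (size 1, align 1) → ends 41
pad 3 to align 4 for seq
seq at 44 (size 4, align 4) → ends 48
ack at 48 (size 4, align 4) → ends 52
pad 4 to align 8 for src
src at 56 (size 8, align 8) → ends 64

4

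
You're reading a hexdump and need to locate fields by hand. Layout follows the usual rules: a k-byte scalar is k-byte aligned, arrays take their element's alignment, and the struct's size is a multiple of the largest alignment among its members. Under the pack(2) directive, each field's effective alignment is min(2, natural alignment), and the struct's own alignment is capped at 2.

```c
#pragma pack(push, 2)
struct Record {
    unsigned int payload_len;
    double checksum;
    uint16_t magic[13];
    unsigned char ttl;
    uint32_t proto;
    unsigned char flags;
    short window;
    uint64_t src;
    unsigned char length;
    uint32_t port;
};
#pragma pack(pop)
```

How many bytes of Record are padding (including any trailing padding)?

3

0..4  payload_len  (4B, 2-aligned)
4..12  checksum  (8B, 2-aligned)
12..38  magic  (26B, 2-aligned)
38..39  ttl  (1B, 1-aligned)
39..40  -- padding (1B)
40..44  proto  (4B, 2-aligned)
44..45  flags  (1B, 1-aligned)
45..46  -- padding (1B)
46..48  window  (2B, 2-aligned)
48..56  src  (8B, 2-aligned)
56..57  length  (1B, 1-aligned)
57..58  -- padding (1B)
58..62  port  (4B, 2-aligned)
sizeof = 62, alignof = 2
data bytes 59, size 62 → padding 3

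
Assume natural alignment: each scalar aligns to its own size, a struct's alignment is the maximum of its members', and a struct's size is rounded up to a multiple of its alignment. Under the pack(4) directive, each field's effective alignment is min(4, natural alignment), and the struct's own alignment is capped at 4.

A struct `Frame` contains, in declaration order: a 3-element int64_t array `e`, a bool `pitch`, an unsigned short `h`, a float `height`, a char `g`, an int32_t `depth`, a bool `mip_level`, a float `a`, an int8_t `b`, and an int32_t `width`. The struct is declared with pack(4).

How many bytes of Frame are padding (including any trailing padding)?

e at 0 (size 24, align 4) → ends 24
pitch at 24 (size 1, align 1) → ends 25
pad 1 to align 2 for h
h at 26 (size 2, align 2) → ends 28
height at 28 (size 4, align 4) → ends 32
g at 32 (size 1, align 1) → ends 33
pad 3 to align 4 for depth
depth at 36 (size 4, align 4) → ends 40
mip_level at 40 (size 1, align 1) → ends 41
pad 3 to align 4 for a
a at 44 (size 4, align 4) → ends 48
b at 48 (size 1, align 1) → ends 49
pad 3 to align 4 for width
width at 52 (size 4, align 4) → ends 56
total 56 bytes, alignment 4
data bytes 46, size 56 → padding 10

10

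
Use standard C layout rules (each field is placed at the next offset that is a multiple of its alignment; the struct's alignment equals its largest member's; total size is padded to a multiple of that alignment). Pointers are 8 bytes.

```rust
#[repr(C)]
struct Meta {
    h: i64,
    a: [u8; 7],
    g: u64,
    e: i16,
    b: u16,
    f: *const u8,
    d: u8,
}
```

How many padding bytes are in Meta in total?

12

0..8  h  (8B, 8-aligned)
8..15  a  (7B, 1-aligned)
15..16  -- padding (1B)
16..24  g  (8B, 8-aligned)
24..26  e  (2B, 2-aligned)
26..28  b  (2B, 2-aligned)
28..32  -- padding (4B)
32..40  f  (8B, 8-aligned)
40..41  d  (1B, 1-aligned)
41..48  -- tail padding (7B)
sizeof = 48, alignof = 8
data bytes 36, size 48 → padding 12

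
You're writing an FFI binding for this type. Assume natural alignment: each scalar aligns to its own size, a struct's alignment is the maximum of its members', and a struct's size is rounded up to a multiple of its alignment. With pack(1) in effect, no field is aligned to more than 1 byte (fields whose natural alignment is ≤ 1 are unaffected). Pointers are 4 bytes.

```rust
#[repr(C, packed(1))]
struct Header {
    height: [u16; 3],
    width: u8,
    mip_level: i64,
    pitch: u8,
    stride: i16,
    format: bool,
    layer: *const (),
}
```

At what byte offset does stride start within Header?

16

0..6  height  (6B, 1-aligned)
6..7  width  (1B, 1-aligned)
7..15  mip_level  (8B, 1-aligned)
15..16  pitch  (1B, 1-aligned)
16..18  stride  (2B, 1-aligned)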